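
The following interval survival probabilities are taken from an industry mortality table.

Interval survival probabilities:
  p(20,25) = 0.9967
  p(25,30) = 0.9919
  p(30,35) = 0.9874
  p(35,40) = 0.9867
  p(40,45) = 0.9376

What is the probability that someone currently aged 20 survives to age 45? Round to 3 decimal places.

0.903

Survival from 20 to 45 is the product of surviving each interval: 0.9967 × 0.9919 × 0.9874 × 0.9867 × 0.9376.
= 0.903084.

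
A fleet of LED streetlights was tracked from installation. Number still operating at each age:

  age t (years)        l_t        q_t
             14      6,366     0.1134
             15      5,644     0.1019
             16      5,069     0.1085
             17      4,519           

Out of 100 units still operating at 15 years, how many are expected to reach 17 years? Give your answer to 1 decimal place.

The relevant probability is 4,519/5,644 = 0.800673.
Expected number = 100 × 0.800673 = 80.1.

80.1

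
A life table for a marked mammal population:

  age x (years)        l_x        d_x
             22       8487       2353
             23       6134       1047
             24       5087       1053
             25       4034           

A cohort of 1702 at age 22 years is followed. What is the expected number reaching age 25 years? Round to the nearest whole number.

809

The relevant probability is 4034/8487 = 0.475315.
Expected number = 1702 × 0.475315 = 809.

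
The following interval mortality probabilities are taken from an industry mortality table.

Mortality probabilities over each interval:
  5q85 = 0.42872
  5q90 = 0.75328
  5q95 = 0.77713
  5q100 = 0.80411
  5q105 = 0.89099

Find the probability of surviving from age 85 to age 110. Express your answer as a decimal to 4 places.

0.0007

Survival from 85 to 110 is the product of surviving each interval: (1 − 0.42872) × (1 − 0.75328) × (1 − 0.77713) × (1 − 0.80411) × (1 − 0.89099).
= 0.57128 × 0.24672 × 0.22287 × 0.19589 × 0.10901 = 0.000671.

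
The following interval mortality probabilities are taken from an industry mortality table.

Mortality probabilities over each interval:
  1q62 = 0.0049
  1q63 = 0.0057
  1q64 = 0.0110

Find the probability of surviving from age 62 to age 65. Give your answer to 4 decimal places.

3p62 = (1 − 0.0049) × (1 − 0.0057) × (1 − 0.0110).
= 0.9951 × 0.9943 × 0.9890 = 0.978544.

0.9785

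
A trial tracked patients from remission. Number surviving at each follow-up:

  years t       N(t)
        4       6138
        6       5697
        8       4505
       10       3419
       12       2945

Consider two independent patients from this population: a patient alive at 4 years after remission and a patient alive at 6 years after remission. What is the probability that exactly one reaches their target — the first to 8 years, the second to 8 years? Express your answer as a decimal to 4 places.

p₁ = N(8)/N(4) = 4505/6138 = 0.733952; p₂ = N(8)/N(6) = 4505/5697 = 0.790767.
P(exactly one) = p₁(1−p₂) + (1−p₁)p₂ = 0.153567 + 0.210382 = 0.363949.

0.3639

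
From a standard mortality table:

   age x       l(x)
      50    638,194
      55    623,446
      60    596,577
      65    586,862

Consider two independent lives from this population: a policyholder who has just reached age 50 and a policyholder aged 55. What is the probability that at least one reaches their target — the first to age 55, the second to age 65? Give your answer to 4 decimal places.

0.9986

p₁ = l(55)/l(50) = 623,446/638,194 = 0.976891; p₂ = l(65)/l(55) = 586,862/623,446 = 0.941320.
P(at least one) = 1 − (1−p₁)(1−p₂) = 1 − 0.023109 × 0.058680 = 0.998644.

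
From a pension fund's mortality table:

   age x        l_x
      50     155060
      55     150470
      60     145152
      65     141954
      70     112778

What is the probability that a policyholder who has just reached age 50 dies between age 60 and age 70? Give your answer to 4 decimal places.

0.2088

We want 10|10q50 = (l_60 − l_70)/l_50.
This is the probability of reaching 60 but not 70, conditional on being alive at 50: (l_60 − l_70) / l_50.
= (145152 − 112778) / 155060 = 32374 / 155060 = 0.208784.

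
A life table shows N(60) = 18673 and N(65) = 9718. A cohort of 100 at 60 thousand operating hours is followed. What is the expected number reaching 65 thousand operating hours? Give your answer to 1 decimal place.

The relevant probability is 9718/18673 = 0.520431.
Expected number = 100 × 0.520431 = 52.0.

52.0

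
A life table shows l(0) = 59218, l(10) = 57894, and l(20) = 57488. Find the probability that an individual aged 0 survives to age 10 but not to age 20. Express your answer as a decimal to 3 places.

This is the probability of reaching 10 but not 20, conditional on being alive at 0: (l(10) − l(20)) / l(0).
= (57894 − 57488) / 59218 = 406 / 59218 = 0.006856.

0.007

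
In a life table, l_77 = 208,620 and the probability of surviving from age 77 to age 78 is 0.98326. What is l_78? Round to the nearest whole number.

205128

l_78 = l_77 × p = 208,620 × 0.98326 = 205128.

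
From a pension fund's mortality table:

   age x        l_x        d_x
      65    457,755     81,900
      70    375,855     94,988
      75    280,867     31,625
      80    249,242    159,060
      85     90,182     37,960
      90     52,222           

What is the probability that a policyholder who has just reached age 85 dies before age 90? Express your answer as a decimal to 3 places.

0.421

P(die before 90 | alive at 85) = 1 − l_90/l_85 = 1 − 52,222/90,182 = (37,960)/90,182 = 0.420927.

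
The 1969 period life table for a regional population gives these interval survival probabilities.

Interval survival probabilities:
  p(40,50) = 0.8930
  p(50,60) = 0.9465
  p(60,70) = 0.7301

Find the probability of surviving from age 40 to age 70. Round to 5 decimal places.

0.61710

P(survive 40→70) = 0.8930 × 0.9465 × 0.7301.
= 0.617098.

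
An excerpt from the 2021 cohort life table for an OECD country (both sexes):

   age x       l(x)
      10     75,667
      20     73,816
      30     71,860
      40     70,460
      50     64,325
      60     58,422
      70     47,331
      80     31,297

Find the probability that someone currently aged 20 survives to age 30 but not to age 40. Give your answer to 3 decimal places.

This is the probability of reaching 30 but not 40, conditional on being alive at 20: (l(30) − l(40)) / l(20).
= (71,860 − 70,460) / 73,816 = 1,400 / 73,816 = 0.018966.

0.019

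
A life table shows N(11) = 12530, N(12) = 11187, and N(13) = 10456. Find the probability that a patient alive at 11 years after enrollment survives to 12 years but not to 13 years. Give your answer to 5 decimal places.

This is the probability of reaching 12 but not 13, conditional on being alive at 11: (N(12) − N(13)) / N(11).
= (11187 − 10456) / 12530 = 731 / 12530 = 0.058340.

0.05834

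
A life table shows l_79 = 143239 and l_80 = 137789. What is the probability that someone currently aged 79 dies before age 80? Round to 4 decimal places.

P(die before 80 | alive at 79) = 1 − l_80/l_79 = 1 − 137789/143239 = (5450)/143239 = 0.038048.

0.0380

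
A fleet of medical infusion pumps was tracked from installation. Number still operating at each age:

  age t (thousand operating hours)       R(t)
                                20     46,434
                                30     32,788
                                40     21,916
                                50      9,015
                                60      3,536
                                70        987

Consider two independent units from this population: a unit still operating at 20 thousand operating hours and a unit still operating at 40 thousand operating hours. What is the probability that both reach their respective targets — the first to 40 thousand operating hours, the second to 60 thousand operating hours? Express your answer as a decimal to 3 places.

0.076

p₁ = R(40)/R(20) = 21,916/46,434 = 0.471982; p₂ = R(60)/R(40) = 3,536/21,916 = 0.161343.
P(both) = p₁ × p₂ = 0.471982 × 0.161343 = 0.076151.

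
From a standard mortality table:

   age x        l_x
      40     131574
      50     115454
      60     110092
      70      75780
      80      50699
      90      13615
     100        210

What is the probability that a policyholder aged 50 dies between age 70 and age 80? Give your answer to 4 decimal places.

This is the probability of reaching 70 but not 80, conditional on being alive at 50: (l_70 − l_80) / l_50.
= (75780 − 50699) / 115454 = 25081 / 115454 = 0.217238.

0.2172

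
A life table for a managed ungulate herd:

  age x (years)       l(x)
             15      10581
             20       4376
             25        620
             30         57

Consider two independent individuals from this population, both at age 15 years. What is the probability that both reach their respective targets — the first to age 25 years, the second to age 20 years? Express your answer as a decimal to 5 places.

0.02423

p₁ = l(25)/l(15) = 620/10581 = 0.058596; p₂ = l(20)/l(15) = 4376/10581 = 0.413571.
P(both) = p₁ × p₂ = 0.058596 × 0.413571 = 0.024234.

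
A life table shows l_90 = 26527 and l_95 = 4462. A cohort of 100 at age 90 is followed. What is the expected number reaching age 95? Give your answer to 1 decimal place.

The relevant probability is 4462/26527 = 0.168206.
Expected number = 100 × 0.168206 = 16.8.

16.8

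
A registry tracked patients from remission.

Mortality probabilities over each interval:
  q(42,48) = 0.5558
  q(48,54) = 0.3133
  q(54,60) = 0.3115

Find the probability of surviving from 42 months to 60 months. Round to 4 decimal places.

0.2100

Survival from 42 to 60 is the product of surviving each interval: (1 − 0.5558) × (1 − 0.3133) × (1 − 0.3115).
= 0.4442 × 0.6867 × 0.6885 = 0.210015.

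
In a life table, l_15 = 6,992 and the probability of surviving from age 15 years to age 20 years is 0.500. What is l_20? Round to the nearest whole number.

l_20 = l_15 × p = 6,992 × 0.500 = 3496.

3496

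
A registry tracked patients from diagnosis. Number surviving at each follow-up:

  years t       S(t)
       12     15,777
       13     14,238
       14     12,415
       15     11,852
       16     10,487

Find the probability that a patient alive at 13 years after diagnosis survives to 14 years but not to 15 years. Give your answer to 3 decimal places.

0.040

This is the probability of reaching 14 but not 15, conditional on being alive at 13: (S(14) − S(15)) / S(13).
= (12,415 − 11,852) / 14,238 = 563 / 14,238 = 0.039542.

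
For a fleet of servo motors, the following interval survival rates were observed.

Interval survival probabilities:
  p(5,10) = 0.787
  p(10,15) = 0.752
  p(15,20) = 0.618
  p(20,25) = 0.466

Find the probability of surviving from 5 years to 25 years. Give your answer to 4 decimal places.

0.1704

Chaining the interval survival probabilities: 0.787 × 0.752 × 0.618 × 0.466.
= 0.170438.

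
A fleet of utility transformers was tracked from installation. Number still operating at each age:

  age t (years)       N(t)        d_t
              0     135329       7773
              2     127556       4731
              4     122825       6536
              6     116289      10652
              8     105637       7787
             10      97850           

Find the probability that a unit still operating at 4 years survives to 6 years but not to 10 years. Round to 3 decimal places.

0.150

This is the probability of reaching 6 but not 10, conditional on being operational at 4: (N(6) − N(10)) / N(4).
= (116289 − 97850) / 122825 = 18439 / 122825 = 0.150124.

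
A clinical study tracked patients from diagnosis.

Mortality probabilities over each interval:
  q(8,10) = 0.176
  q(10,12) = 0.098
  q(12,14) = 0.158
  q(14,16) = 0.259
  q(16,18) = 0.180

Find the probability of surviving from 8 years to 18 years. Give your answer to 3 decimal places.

0.380

Chaining the interval survival probabilities: (1 − 0.176) × (1 − 0.098) × (1 − 0.158) × (1 − 0.259) × (1 − 0.180).
= 0.824 × 0.902 × 0.842 × 0.741 × 0.820 = 0.380258.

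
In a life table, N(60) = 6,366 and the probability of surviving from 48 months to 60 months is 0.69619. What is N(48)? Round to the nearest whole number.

9144

N(48) = N(60) / p = 6,366 / 0.69619 = 9144.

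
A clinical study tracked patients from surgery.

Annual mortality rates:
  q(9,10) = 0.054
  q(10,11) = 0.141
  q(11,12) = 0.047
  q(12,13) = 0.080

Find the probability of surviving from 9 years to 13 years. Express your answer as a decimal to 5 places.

0.71247

Chaining the interval survival probabilities: (1 − 0.054) × (1 − 0.141) × (1 − 0.047) × (1 − 0.080).
= 0.946 × 0.859 × 0.953 × 0.920 = 0.712467.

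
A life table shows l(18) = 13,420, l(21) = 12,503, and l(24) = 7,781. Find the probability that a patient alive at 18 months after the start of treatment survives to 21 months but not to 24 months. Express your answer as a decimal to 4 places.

0.3519

This is the probability of reaching 21 but not 24, conditional on being alive at 18: (l(21) − l(24)) / l(18).
= (12,503 − 7,781) / 13,420 = 4,722 / 13,420 = 0.351863.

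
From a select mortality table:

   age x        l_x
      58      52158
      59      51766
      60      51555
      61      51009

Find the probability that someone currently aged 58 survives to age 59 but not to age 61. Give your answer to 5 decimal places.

We want 1|2q58 = (l_59 − l_61)/l_58.
This is the probability of reaching 59 but not 61, conditional on being alive at 58: (l_59 − l_61) / l_58.
= (51766 − 51009) / 52158 = 757 / 52158 = 0.014514.

0.01451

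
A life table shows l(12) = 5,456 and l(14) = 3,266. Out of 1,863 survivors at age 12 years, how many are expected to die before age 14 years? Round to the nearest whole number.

The relevant probability is 1 − 3,266/5,456 = 0.401393.
Expected number = 1,863 × 0.401393 = 748.

748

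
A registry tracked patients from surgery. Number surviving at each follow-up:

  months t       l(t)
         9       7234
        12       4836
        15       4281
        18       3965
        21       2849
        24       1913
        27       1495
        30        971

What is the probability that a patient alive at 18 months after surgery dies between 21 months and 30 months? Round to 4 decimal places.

0.4736

This is the probability of reaching 21 but not 30, conditional on being alive at 18: (l(21) − l(30)) / l(18).
= (2849 − 971) / 3965 = 1878 / 3965 = 0.473644.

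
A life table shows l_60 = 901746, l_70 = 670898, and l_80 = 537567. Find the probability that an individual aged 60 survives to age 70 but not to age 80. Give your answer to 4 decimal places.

We want 10|10q60 = (l_70 − l_80)/l_60.
This is the probability of reaching 70 but not 80, conditional on being alive at 60: (l_70 − l_80) / l_60.
= (670898 − 537567) / 901746 = 133331 / 901746 = 0.147859.

0.1479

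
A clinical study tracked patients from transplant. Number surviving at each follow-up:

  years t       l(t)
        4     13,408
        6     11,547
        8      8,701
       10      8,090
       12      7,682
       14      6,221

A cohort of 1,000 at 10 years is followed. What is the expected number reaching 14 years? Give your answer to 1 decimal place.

The relevant probability is 6,221/8,090 = 0.768974.
Expected number = 1,000 × 0.768974 = 769.0.

769.0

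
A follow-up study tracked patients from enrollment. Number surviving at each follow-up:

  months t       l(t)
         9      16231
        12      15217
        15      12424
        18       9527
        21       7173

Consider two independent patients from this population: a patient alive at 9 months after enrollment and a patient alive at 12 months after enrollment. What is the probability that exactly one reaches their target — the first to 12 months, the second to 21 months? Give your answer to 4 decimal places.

0.5250

p₁ = l(12)/l(9) = 15217/16231 = 0.937527; p₂ = l(21)/l(12) = 7173/15217 = 0.471381.
P(exactly one) = p₁(1−p₂) + (1−p₁)p₂ = 0.495595 + 0.029449 = 0.525043.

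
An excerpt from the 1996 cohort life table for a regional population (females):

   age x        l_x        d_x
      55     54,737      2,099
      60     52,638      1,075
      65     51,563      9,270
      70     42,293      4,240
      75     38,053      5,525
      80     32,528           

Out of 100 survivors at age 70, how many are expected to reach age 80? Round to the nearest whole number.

77

The relevant probability is 32,528/42,293 = 0.769111.
Expected number = 100 × 0.769111 = 77.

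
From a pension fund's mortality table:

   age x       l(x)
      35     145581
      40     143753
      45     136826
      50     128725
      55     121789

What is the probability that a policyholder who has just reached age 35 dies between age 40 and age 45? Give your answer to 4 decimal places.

0.0476

This is the probability of reaching 40 but not 45, conditional on being alive at 35: (l(40) − l(45)) / l(35).
= (143753 − 136826) / 145581 = 6927 / 145581 = 0.047582.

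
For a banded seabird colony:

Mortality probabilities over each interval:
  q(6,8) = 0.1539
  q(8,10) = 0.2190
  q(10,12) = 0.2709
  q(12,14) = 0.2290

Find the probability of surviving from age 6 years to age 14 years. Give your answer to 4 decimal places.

0.3715

The overall survival probability is (1 − 0.1539) × (1 − 0.2190) × (1 − 0.2709) × (1 − 0.2290).
= 0.8461 × 0.7810 × 0.7291 × 0.7710 = 0.371462.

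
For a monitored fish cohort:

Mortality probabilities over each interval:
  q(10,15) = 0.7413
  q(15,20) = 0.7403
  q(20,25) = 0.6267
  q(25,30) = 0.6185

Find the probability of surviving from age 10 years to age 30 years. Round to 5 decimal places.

The overall survival probability is (1 − 0.7413) × (1 − 0.7403) × (1 − 0.6267) × (1 − 0.6185).
= 0.2587 × 0.2597 × 0.3733 × 0.3815 = 0.009568.

0.00957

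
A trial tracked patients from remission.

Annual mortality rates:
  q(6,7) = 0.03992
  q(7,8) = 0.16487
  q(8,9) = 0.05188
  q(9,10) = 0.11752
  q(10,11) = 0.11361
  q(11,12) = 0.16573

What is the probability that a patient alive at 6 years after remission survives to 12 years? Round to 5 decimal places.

0.49609

The overall survival probability is (1 − 0.03992) × (1 − 0.16487) × (1 − 0.05188) × (1 − 0.11752) × (1 − 0.11361) × (1 − 0.16573).
= 0.96008 × 0.83513 × 0.94812 × 0.88248 × 0.88639 × 0.83427 = 0.496091.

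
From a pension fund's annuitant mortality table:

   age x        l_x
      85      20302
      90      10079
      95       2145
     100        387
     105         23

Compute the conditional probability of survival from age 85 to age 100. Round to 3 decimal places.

We want 15p85 = l_100/l_85.
The conditional survival probability is l_100/l_85 = 387/20302 = 0.019062.

0.019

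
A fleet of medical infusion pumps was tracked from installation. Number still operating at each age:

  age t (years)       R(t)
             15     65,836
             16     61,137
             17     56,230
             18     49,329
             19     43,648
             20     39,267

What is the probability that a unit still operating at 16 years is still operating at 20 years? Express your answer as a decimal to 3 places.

0.642

The conditional survival probability is R(20)/R(16) = 39,267/61,137 = 0.642279.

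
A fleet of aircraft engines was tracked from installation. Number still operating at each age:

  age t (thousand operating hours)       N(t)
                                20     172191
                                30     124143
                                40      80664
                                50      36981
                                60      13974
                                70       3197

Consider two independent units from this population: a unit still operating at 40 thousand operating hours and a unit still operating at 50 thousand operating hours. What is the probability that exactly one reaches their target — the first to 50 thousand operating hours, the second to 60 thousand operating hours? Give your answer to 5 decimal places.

0.48985

p₁ = N(50)/N(40) = 36981/80664 = 0.458457; p₂ = N(60)/N(50) = 13974/36981 = 0.377870.
P(exactly one) = p₁(1−p₂) + (1−p₁)p₂ = 0.285220 + 0.204633 = 0.489853.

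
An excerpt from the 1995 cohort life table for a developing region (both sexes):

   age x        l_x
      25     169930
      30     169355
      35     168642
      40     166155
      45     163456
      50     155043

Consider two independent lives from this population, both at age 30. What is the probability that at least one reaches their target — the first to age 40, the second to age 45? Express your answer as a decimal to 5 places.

0.99934

p₁ = l_40/l_30 = 166155/169355 = 0.981105; p₂ = l_45/l_30 = 163456/169355 = 0.965168.
P(at least one) = 1 − (1−p₁)(1−p₂) = 1 − 0.018895 × 0.034832 = 0.999342.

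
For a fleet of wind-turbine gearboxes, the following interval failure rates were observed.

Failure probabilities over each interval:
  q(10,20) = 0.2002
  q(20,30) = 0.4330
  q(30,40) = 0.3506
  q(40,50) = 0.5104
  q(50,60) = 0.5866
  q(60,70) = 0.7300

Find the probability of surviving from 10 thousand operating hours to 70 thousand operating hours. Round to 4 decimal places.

Chaining the interval survival probabilities: (1 − 0.2002) × (1 − 0.4330) × (1 − 0.3506) × (1 − 0.5104) × (1 − 0.5866) × (1 − 0.7300).
= 0.7998 × 0.5670 × 0.6494 × 0.4896 × 0.4134 × 0.2700 = 0.016094.

0.0161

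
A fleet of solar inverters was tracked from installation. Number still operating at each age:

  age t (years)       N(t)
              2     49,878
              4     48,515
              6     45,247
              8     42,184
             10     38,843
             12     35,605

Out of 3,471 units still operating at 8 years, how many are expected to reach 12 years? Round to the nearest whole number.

2930

The relevant probability is 35,605/42,184 = 0.844040.
Expected number = 3,471 × 0.844040 = 2930.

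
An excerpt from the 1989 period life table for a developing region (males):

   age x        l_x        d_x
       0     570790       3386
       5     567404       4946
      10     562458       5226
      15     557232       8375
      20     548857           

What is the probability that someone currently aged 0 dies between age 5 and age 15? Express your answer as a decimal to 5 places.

This is the probability of reaching 5 but not 15, conditional on being alive at 0: (l_5 − l_15) / l_0.
= (567404 − 557232) / 570790 = 10172 / 570790 = 0.017821.

0.01782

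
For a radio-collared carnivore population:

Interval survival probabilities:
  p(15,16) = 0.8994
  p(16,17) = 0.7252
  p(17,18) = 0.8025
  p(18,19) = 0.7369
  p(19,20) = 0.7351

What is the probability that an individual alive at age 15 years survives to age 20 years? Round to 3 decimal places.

Chaining the interval survival probabilities: 0.8994 × 0.7252 × 0.8025 × 0.7369 × 0.7351.
= 0.283538.

0.284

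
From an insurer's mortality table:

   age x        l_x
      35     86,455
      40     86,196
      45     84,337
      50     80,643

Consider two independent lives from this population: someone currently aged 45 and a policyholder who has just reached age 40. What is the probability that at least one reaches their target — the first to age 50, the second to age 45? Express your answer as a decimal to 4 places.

0.9991

p₁ = l_50/l_45 = 80,643/84,337 = 0.956200; p₂ = l_45/l_40 = 84,337/86,196 = 0.978433.
P(at least one) = 1 − (1−p₁)(1−p₂) = 1 − 0.043800 × 0.021567 = 0.999055.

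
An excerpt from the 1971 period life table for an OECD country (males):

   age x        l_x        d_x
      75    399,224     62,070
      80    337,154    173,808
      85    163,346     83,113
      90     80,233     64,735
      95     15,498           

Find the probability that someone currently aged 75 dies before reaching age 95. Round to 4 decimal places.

0.9612

P(die before 95 | alive at 75) = 1 − l_95/l_75 = 1 − 15,498/399,224 = (383,726)/399,224 = 0.961180.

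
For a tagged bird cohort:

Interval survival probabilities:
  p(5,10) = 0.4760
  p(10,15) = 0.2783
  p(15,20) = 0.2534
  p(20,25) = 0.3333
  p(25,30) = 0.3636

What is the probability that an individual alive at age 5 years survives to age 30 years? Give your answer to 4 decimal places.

0.0041

Chaining the interval survival probabilities: 0.4760 × 0.2783 × 0.2534 × 0.3333 × 0.3636.
= 0.004068.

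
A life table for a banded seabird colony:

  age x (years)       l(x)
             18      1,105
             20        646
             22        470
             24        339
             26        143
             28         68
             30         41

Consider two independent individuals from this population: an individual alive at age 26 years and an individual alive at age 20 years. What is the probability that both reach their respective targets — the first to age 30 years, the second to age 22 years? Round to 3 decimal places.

0.209

p₁ = l(30)/l(26) = 41/143 = 0.286713; p₂ = l(22)/l(20) = 470/646 = 0.727554.
P(both) = p₁ × p₂ = 0.286713 × 0.727554 = 0.208599.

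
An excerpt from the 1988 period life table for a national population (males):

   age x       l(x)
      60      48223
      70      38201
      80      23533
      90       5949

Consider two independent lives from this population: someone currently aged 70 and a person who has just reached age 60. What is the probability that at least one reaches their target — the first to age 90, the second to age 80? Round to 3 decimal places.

p₁ = l(90)/l(70) = 5949/38201 = 0.155729; p₂ = l(80)/l(60) = 23533/48223 = 0.488004.
P(at least one) = 1 − (1−p₁)(1−p₂) = 1 − 0.844271 × 0.511996 = 0.567737.

0.568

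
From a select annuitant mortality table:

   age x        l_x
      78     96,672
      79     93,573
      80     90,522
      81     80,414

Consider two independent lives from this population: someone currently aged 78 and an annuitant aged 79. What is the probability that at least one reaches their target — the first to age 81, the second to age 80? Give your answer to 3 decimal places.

p₁ = l_81/l_78 = 80,414/96,672 = 0.831823; p₂ = l_80/l_79 = 90,522/93,573 = 0.967394.
P(at least one) = 1 − (1−p₁)(1−p₂) = 1 − 0.168177 × 0.032606 = 0.994516.

0.995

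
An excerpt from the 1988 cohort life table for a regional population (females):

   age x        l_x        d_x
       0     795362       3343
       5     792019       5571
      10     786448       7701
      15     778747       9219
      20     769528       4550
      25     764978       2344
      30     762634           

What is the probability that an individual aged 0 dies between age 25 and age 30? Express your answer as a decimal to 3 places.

0.003

This is the probability of reaching 25 but not 30, conditional on being alive at 0: (l_25 − l_30) / l_0.
= (764978 − 762634) / 795362 = 2344 / 795362 = 0.002947.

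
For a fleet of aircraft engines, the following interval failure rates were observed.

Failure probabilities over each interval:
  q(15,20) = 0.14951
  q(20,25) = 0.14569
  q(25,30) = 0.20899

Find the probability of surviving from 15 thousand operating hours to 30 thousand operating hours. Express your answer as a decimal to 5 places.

0.57473

P(survive 15→30) = (1 − 0.14951) × (1 − 0.14569) × (1 − 0.20899).
= 0.85049 × 0.85431 × 0.79101 = 0.574734.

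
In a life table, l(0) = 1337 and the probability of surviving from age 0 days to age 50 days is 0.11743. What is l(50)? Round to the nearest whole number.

157

l(50) = l(0) × p = 1337 × 0.11743 = 157.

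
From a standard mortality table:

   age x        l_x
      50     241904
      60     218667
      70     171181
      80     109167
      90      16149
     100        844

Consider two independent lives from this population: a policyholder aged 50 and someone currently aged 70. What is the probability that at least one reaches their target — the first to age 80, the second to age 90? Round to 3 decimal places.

0.503

p₁ = l_80/l_50 = 109167/241904 = 0.451282; p₂ = l_90/l_70 = 16149/171181 = 0.094339.
P(at least one) = 1 − (1−p₁)(1−p₂) = 1 − 0.548718 × 0.905661 = 0.503048.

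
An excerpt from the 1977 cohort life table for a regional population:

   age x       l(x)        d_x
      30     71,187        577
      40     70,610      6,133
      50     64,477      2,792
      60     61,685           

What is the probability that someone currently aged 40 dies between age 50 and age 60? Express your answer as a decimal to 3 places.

0.040

This is the probability of reaching 50 but not 60, conditional on being alive at 40: (l(50) − l(60)) / l(40).
= (64,477 − 61,685) / 70,610 = 2,792 / 70,610 = 0.039541.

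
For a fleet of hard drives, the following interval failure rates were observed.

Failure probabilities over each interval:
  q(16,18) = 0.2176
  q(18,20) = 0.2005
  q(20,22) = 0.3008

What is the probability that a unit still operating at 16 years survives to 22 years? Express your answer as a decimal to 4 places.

The overall survival probability is (1 − 0.2176) × (1 − 0.2005) × (1 − 0.3008).
= 0.7824 × 0.7995 × 0.6992 = 0.437370.

0.4374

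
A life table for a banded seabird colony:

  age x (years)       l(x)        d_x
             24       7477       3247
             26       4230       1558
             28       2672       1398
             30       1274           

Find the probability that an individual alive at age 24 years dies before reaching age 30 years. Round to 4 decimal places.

0.8296

P(die before 30 | alive at 24) = 1 − l(30)/l(24) = 1 − 1274/7477 = (6203)/7477 = 0.829611.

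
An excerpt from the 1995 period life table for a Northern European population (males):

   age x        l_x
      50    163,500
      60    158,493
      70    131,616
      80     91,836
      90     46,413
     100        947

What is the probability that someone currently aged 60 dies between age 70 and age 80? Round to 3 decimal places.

0.251

We want 10|10q60 = (l_70 − l_80)/l_60.
This is the probability of reaching 70 but not 80, conditional on being alive at 60: (l_70 − l_80) / l_60.
= (131,616 − 91,836) / 158,493 = 39,780 / 158,493 = 0.250989.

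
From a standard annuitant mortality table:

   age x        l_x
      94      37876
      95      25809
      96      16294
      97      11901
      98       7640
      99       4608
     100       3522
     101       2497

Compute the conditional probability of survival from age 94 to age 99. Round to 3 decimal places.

The conditional survival probability is l_99/l_94 = 4608/37876 = 0.121660.

0.122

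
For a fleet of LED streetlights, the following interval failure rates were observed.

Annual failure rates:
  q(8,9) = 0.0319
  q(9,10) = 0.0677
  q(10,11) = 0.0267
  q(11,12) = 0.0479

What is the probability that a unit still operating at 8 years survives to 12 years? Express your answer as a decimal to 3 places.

P(survive 8→12) = (1 − 0.0319) × (1 − 0.0677) × (1 − 0.0267) × (1 − 0.0479).
= 0.9681 × 0.9323 × 0.9733 × 0.9521 = 0.836383.

0.836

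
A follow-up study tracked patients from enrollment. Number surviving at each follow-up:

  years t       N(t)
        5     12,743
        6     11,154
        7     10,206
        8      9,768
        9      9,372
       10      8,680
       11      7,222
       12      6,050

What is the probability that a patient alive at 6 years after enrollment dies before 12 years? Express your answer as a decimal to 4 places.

0.4576

P(die before 12 | alive at 6) = 1 − N(12)/N(6) = 1 − 6,050/11,154 = (5,104)/11,154 = 0.457594.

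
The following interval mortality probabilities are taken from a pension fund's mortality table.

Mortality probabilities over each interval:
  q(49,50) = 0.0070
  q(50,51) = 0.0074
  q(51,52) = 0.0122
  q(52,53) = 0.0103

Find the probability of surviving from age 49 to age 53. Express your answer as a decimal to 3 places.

0.964

Chaining the interval survival probabilities: (1 − 0.0070) × (1 − 0.0074) × (1 − 0.0122) × (1 − 0.0103).
= 0.9930 × 0.9926 × 0.9878 × 0.9897 = 0.963598.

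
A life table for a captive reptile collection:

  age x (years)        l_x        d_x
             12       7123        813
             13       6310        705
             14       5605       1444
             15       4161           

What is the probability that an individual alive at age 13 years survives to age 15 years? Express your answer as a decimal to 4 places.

0.6594

The conditional survival probability is l_15/l_13 = 4161/6310 = 0.659429.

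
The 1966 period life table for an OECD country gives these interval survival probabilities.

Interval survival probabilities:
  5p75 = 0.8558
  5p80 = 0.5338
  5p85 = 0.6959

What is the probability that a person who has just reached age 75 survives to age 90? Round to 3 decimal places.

Survival from 75 to 90 is the product of surviving each interval: 0.8558 × 0.5338 × 0.6959.
= 0.317905.

0.318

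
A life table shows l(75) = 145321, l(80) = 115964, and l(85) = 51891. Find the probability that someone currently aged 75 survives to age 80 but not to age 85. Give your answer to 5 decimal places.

This is the probability of reaching 80 but not 85, conditional on being alive at 75: (l(80) − l(85)) / l(75).
= (115964 − 51891) / 145321 = 64073 / 145321 = 0.440907.

0.44091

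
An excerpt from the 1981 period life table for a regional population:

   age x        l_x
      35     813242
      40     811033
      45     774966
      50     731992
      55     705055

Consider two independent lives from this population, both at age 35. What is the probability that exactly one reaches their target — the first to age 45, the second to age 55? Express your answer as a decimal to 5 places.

0.16758

p₁ = l_45/l_35 = 774966/813242 = 0.952934; p₂ = l_55/l_35 = 705055/813242 = 0.866968.
P(exactly one) = p₁(1−p₂) + (1−p₁)p₂ = 0.126771 + 0.040805 = 0.167575.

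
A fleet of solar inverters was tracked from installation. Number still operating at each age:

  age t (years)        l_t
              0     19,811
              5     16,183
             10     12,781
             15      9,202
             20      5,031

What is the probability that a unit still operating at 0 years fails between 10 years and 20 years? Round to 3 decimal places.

0.391

This is the probability of reaching 10 but not 20, conditional on being operational at 0: (l_10 − l_20) / l_0.
= (12,781 − 5,031) / 19,811 = 7,750 / 19,811 = 0.391197.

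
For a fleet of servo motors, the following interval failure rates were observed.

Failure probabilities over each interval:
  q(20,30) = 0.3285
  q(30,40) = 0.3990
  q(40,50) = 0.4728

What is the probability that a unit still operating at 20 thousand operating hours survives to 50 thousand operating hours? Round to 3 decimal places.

Chaining the interval survival probabilities: (1 − 0.3285) × (1 − 0.3990) × (1 − 0.4728).
= 0.6715 × 0.6010 × 0.5272 = 0.212763.

0.213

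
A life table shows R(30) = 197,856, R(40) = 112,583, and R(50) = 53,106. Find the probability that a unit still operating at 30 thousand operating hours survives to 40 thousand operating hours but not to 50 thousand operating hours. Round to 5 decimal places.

0.30061

This is the probability of reaching 40 but not 50, conditional on being operational at 30: (R(40) − R(50)) / R(30).
= (112,583 − 53,106) / 197,856 = 59,477 / 197,856 = 0.300608.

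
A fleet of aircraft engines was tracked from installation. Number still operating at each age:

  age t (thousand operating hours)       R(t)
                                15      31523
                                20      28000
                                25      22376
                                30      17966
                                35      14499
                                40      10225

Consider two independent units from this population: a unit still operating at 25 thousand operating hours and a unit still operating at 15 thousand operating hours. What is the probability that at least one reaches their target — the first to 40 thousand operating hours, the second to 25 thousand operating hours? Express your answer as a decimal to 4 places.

p₁ = R(40)/R(25) = 10225/22376 = 0.456963; p₂ = R(25)/R(15) = 22376/31523 = 0.709831.
P(at least one) = 1 − (1−p₁)(1−p₂) = 1 − 0.543037 × 0.290169 = 0.842427.

0.8424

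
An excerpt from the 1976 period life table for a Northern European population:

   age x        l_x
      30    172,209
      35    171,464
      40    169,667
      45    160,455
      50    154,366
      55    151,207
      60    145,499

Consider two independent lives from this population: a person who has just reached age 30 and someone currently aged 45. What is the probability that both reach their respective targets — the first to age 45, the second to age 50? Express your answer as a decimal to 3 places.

p₁ = l_45/l_30 = 160,455/172,209 = 0.931746; p₂ = l_50/l_45 = 154,366/160,455 = 0.962052.
P(both) = p₁ × p₂ = 0.931746 × 0.962052 = 0.896388.

0.896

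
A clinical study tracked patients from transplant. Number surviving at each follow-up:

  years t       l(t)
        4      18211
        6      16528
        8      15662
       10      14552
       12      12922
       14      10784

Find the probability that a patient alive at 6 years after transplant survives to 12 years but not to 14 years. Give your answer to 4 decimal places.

This is the probability of reaching 12 but not 14, conditional on being alive at 6: (l(12) − l(14)) / l(6).
= (12922 − 10784) / 16528 = 2138 / 16528 = 0.129356.

0.1294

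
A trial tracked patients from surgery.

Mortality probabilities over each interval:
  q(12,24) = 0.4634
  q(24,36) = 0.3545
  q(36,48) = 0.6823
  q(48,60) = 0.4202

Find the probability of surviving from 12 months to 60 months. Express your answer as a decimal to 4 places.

The overall survival probability is (1 − 0.4634) × (1 − 0.3545) × (1 − 0.6823) × (1 − 0.4202).
= 0.5366 × 0.6455 × 0.3177 × 0.5798 = 0.063803.

0.0638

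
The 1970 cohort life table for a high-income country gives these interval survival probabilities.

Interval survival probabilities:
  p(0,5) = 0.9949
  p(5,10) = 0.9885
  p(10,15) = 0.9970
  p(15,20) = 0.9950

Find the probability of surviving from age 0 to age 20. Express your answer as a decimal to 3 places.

Survival from 0 to 20 is the product of surviving each interval: 0.9949 × 0.9885 × 0.9970 × 0.9950.
= 0.975606.

0.976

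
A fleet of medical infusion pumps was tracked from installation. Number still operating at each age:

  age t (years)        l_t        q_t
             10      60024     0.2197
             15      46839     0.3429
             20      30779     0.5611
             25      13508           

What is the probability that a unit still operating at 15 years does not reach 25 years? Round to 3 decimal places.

P(fail before 25 | operational at 15) = 1 − l_25/l_15 = 1 − 13508/46839 = (33331)/46839 = 0.711608.

0.712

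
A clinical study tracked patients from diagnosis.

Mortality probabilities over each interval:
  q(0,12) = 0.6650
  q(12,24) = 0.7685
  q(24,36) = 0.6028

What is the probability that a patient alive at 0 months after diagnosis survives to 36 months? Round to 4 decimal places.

The overall survival probability is (1 − 0.6650) × (1 − 0.7685) × (1 − 0.6028).
= 0.3350 × 0.2315 × 0.3972 = 0.030804.

0.0308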